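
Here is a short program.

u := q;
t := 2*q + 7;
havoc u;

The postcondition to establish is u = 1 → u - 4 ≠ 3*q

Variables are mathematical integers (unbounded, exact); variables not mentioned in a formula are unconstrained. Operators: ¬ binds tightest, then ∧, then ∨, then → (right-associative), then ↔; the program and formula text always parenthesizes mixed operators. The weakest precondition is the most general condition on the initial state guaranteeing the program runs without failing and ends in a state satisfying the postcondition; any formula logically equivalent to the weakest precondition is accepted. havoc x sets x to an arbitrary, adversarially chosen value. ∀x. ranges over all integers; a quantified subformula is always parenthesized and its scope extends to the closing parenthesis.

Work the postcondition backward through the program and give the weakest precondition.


Working backward. After the program, the postcondition u = 1 → u - 4 ≠ 3*q must hold; in canonical form it is u = 1 → u ≠ 3*q + 4.
Before havoc u: ∀u_1. (u_1 = 1 → u_1 ≠ 3*q + 4)
Before t := 2*q + 7: ∀u_1. (u_1 = 1 → u_1 ≠ 3*q + 4)
Before u := q: ∀u_1. (u_1 = 1 → u_1 ≠ 3*q + 4)
Answer: WP = ∀u_1. (u_1 = 1 → u_1 ≠ 3*q + 4)


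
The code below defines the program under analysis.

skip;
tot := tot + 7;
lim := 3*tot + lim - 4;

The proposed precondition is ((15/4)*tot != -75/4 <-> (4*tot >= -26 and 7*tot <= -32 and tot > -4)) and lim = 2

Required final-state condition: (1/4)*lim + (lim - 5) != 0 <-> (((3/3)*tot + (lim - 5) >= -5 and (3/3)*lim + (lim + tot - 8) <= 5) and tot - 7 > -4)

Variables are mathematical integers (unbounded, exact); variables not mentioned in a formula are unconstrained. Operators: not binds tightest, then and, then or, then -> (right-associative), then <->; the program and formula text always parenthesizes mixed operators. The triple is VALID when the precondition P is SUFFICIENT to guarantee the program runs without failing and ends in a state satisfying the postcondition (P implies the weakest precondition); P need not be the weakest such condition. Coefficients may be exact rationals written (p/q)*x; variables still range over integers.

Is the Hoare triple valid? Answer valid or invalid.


Working backward. After the program, the postcondition (1/4)*lim + (lim - 5) != 0 <-> (((3/3)*tot + (lim - 5) >= -5 and (3/3)*lim + (lim + tot - 8) <= 5) and tot - 7 > -4) must hold; in canonical form it is (5/4)*lim != 5 <-> (lim + tot >= 0 and 2*lim + tot <= 13 and tot > 3).
Before lim := 3*tot + lim - 4: (5/4)*lim + (15/4)*tot != 10 <-> (lim + 4*tot >= 4 and 2*lim + 7*tot <= 21 and tot > 3)
Before tot := tot + 7: (5/4)*lim + (15/4)*tot != -65/4 <-> (lim + 4*tot >= -24 and 2*lim + 7*tot <= -28 and tot > -4)
Before skip: (5/4)*lim + (15/4)*tot != -65/4 <-> (lim + 4*tot >= -24 and 2*lim + 7*tot <= -28 and tot > -4)
The weakest precondition is (5/4)*lim + (15/4)*tot != -65/4 <-> (lim + 4*tot >= -24 and 2*lim + 7*tot <= -28 and tot > -4).
Check whether ((15/4)*tot != -75/4 <-> (4*tot >= -26 and 7*tot <= -32 and tot > -4)) and lim = 2 implies it.
Every state satisfying the precondition satisfies the weakest precondition: the implication holds.
Answer: valid


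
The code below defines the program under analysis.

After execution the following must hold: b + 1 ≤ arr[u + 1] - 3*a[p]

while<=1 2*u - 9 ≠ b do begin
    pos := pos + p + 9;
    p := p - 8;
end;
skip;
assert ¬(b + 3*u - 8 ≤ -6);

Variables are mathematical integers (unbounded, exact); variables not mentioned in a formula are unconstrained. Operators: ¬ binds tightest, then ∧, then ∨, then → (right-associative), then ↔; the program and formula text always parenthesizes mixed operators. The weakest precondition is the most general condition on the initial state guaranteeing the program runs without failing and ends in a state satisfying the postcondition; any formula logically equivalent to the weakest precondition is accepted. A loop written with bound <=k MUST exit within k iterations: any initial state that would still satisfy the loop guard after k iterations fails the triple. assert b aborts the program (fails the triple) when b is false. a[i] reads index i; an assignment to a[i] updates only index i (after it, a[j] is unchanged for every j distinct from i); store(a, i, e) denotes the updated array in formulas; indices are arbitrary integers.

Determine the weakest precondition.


Working backward. After the program, the postcondition b + 1 ≤ arr[u + 1] - 3*a[p] must hold; in canonical form it is 3*a[p] + b ≤ arr[u + 1] - 1.
Before assert ¬(b + 3*u - 8 ≤ -6): (¬(b + 3*u ≤ 2)) ∧ 3*a[p] + b ≤ arr[u + 1] - 1
Before skip: (¬(b + 3*u ≤ 2)) ∧ 3*a[p] + b ≤ arr[u + 1] - 1
Before the loop (bound <=1), unroll the exhaustion recursion (WP_0 = exit-now case; WP_j = one more guarded iteration, up to j = 1):
  WP_0: (¬(2*u ≠ b + 9)) ∧ (¬(b + 3*u ≤ 2)) ∧ 3*a[p] + b ≤ arr[u + 1] - 1
  WP_1: (2*u ≠ b + 9 → ((¬(2*u ≠ b + 9)) ∧ (¬(b + 3*u ≤ 2)) ∧ 3*a[p - 8] + b ≤ arr[u + 1] - 1)) ∧ ((¬(2*u ≠ b + 9)) → ((¬(b + 3*u ≤ 2)) ∧ 3*a[p] + b ≤ arr[u + 1] - 1))
So before the loop: (2*u ≠ b + 9 → ((¬(2*u ≠ b + 9)) ∧ (¬(b + 3*u ≤ 2)) ∧ 3*a[p - 8] + b ≤ arr[u + 1] - 1)) ∧ ((¬(2*u ≠ b + 9)) → ((¬(b + 3*u ≤ 2)) ∧ 3*a[p] + b ≤ arr[u + 1] - 1))
Answer: WP = (2*u ≠ b + 9 → ((¬(2*u ≠ b + 9)) ∧ (¬(b + 3*u ≤ 2)) ∧ 3*a[p - 8] + b ≤ arr[u + 1] - 1)) ∧ ((¬(2*u ≠ b + 9)) → ((¬(b + 3*u ≤ 2)) ∧ 3*a[p] + b ≤ arr[u + 1] - 1))


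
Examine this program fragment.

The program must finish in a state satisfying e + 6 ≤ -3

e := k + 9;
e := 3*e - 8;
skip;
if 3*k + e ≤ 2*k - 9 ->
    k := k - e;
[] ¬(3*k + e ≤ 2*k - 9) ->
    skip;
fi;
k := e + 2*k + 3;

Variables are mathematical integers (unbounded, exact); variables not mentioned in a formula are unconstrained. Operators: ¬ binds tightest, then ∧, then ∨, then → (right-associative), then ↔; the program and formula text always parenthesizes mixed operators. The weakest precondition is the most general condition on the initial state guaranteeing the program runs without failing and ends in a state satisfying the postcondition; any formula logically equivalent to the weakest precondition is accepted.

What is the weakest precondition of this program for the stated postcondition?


Working backward. After the program, the postcondition e + 6 ≤ -3 must hold; in canonical form it is e ≤ -9.
Before k := e + 2*k + 3: e ≤ -9
Then branch requires e ≤ -9; else branch requires e ≤ -9.
Before the if: (e + k ≤ -9 → e ≤ -9) ∧ ((¬(e + k ≤ -9)) → e ≤ -9)
Before skip: (e + k ≤ -9 → e ≤ -9) ∧ ((¬(e + k ≤ -9)) → e ≤ -9)
Before e := 3*e - 8: (3*e + k ≤ -1 → 3*e ≤ -1) ∧ ((¬(3*e + k ≤ -1)) → 3*e ≤ -1)
Before e := k + 9: (4*k ≤ -28 → 3*k ≤ -28) ∧ ((¬(4*k ≤ -28)) → 3*k ≤ -28)
Answer: WP = (4*k ≤ -28 → 3*k ≤ -28) ∧ ((¬(4*k ≤ -28)) → 3*k ≤ -28)


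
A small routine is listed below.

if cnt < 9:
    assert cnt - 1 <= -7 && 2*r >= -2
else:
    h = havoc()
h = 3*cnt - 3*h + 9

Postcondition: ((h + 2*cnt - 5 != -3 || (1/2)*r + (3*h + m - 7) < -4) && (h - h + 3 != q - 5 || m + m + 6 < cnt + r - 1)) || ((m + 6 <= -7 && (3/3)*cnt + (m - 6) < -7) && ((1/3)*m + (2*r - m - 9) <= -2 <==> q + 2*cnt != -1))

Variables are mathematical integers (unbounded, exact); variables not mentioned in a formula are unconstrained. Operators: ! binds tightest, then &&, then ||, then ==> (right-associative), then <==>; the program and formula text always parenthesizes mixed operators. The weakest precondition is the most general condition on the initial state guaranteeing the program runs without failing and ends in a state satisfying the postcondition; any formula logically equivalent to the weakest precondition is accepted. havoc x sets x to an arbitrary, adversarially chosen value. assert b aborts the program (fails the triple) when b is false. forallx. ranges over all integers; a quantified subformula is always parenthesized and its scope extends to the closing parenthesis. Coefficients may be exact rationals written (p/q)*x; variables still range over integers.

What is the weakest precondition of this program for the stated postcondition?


Working backward. After the program, the postcondition ((h + 2*cnt - 5 != -3 || (1/2)*r + (3*h + m - 7) < -4) && (h - h + 3 != q - 5 || m + m + 6 < cnt + r - 1)) || ((m + 6 <= -7 && (3/3)*cnt + (m - 6) < -7) && ((1/3)*m + (2*r - m - 9) <= -2 <==> q + 2*cnt != -1)) must hold; in canonical form it is ((2*cnt + h != 2 || 3*h + m + (1/2)*r < 3) && (q != 8 || 2*m < cnt + r - 7)) || (m <= -13 && cnt + m < -1 && (2*r <= (2/3)*m + 7 <==> 2*cnt + q != -1)).
Before h := 3*cnt - 3*h + 9: ((5*cnt != 3*h - 7 || 9*cnt + m + (1/2)*r < 9*h - 24) && (q != 8 || 2*m < cnt + r - 7)) || (m <= -13 && cnt + m < -1 && (2*r <= (2/3)*m + 7 <==> 2*cnt + q != -1))
Then branch requires cnt <= -6 && 2*r >= -2 && (((5*cnt != 3*h - 7 || 9*cnt + m + (1/2)*r < 9*h - 24) && (q != 8 || 2*m < cnt + r - 7)) || (m <= -13 && cnt + m < -1 && (2*r <= (2/3)*m + 7 <==> 2*cnt + q != -1))); else branch requires forall h_1. (((5*cnt != 3*h_1 - 7 || 9*cnt + m + (1/2)*r < 9*h_1 - 24) && (q != 8 || 2*m < cnt + r - 7)) || (m <= -13 && cnt + m < -1 && (2*r <= (2/3)*m + 7 <==> 2*cnt + q != -1))).
Before the if: (cnt < 9 ==> (cnt <= -6 && 2*r >= -2 && (((5*cnt != 3*h - 7 || 9*cnt + m + (1/2)*r < 9*h - 24) && (q != 8 || 2*m < cnt + r - 7)) || (m <= -13 && cnt + m < -1 && (2*r <= (2/3)*m + 7 <==> 2*cnt + q != -1))))) && ((!(cnt < 9)) ==> (forall h_1. (((5*cnt != 3*h_1 - 7 || 9*cnt + m + (1/2)*r < 9*h_1 - 24) && (q != 8 || 2*m < cnt + r - 7)) || (m <= -13 && cnt + m < -1 && (2*r <= (2/3)*m + 7 <==> 2*cnt + q != -1)))))
Answer: WP = (cnt < 9 ==> (cnt <= -6 && 2*r >= -2 && (((5*cnt != 3*h - 7 || 9*cnt + m + (1/2)*r < 9*h - 24) && (q != 8 || 2*m < cnt + r - 7)) || (m <= -13 && cnt + m < -1 && (2*r <= (2/3)*m + 7 <==> 2*cnt + q != -1))))) && ((!(cnt < 9)) ==> (forall h_1. (((5*cnt != 3*h_1 - 7 || 9*cnt + m + (1/2)*r < 9*h_1 - 24) && (q != 8 || 2*m < cnt + r - 7)) || (m <= -13 && cnt + m < -1 && (2*r <= (2/3)*m + 7 <==> 2*cnt + q != -1)))))


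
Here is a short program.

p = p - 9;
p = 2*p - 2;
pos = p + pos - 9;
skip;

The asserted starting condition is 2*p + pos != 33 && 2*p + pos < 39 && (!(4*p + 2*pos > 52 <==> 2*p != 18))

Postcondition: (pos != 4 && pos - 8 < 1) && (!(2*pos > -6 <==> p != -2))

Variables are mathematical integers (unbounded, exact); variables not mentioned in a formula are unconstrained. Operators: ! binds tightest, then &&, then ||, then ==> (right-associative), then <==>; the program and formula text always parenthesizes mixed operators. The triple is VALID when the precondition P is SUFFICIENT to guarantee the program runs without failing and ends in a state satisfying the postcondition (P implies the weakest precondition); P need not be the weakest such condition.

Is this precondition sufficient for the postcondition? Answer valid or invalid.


Working backward. After the program, the postcondition (pos != 4 && pos - 8 < 1) && (!(2*pos > -6 <==> p != -2)) must hold; in canonical form it is pos != 4 && pos < 9 && (!(2*pos > -6 <==> p != -2)).
Before skip: pos != 4 && pos < 9 && (!(2*pos > -6 <==> p != -2))
Before pos := p + pos - 9: p + pos != 13 && p + pos < 18 && (!(2*p + 2*pos > 12 <==> p != -2))
Before p := 2*p - 2: 2*p + pos != 15 && 2*p + pos < 20 && (!(4*p + 2*pos > 16 <==> 2*p != 0))
Before p := p - 9: 2*p + pos != 33 && 2*p + pos < 38 && (!(4*p + 2*pos > 52 <==> 2*p != 18))
The weakest precondition is 2*p + pos != 33 && 2*p + pos < 38 && (!(4*p + 2*pos > 52 <==> 2*p != 18)).
Check whether 2*p + pos != 33 && 2*p + pos < 39 && (!(4*p + 2*pos > 52 <==> 2*p != 18)) implies it.
Countermodel: at the initial state p = 9, pos = 20, the precondition holds but the weakest precondition fails.
Answer: invalid


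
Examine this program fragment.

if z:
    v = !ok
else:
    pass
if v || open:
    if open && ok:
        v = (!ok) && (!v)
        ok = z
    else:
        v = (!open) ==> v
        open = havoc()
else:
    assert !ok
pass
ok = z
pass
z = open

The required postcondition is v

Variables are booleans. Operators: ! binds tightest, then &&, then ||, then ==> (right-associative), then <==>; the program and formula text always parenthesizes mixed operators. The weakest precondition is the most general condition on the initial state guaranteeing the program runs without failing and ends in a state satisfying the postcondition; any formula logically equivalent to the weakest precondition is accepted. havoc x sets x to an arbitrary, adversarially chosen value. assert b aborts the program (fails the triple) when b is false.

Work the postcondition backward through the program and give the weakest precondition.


Working backward. After the program, v must hold.
Before z := open: v
Before skip: v
Before ok := z: v
Before skip: v
Then branch requires ((open && ok) ==> ((!ok) && (!v))) && ((!(open && ok)) ==> ((!open) ==> v)); else branch requires (!ok) && v.
Before the if: ((v || open) ==> (((open && ok) ==> ((!ok) && (!v))) && ((!(open && ok)) ==> ((!open) ==> v)))) && ((!(v || open)) ==> ((!ok) && v))
Then branch requires (((!ok) || open) ==> ((!(open && ok)) && ((!(open && ok)) ==> ((!open) ==> (!ok))))) && ((!((!ok) || open)) ==> (!ok)); else branch requires ((v || open) ==> (((open && ok) ==> ((!ok) && (!v))) && ((!(open && ok)) ==> ((!open) ==> v)))) && ((!(v || open)) ==> ((!ok) && v)).
Before the if: (z ==> ((((!ok) || open) ==> ((!(open && ok)) && ((!(open && ok)) ==> ((!open) ==> (!ok))))) && ((!((!ok) || open)) ==> (!ok)))) && ((!z) ==> (((v || open) ==> (((open && ok) ==> ((!ok) && (!v))) && ((!(open && ok)) ==> ((!open) ==> v)))) && ((!(v || open)) ==> ((!ok) && v))))
Answer: WP = (z ==> ((((!ok) || open) ==> ((!(open && ok)) && ((!(open && ok)) ==> ((!open) ==> (!ok))))) && ((!((!ok) || open)) ==> (!ok)))) && ((!z) ==> (((v || open) ==> (((open && ok) ==> ((!ok) && (!v))) && ((!(open && ok)) ==> ((!open) ==> v)))) && ((!(v || open)) ==> ((!ok) && v))))


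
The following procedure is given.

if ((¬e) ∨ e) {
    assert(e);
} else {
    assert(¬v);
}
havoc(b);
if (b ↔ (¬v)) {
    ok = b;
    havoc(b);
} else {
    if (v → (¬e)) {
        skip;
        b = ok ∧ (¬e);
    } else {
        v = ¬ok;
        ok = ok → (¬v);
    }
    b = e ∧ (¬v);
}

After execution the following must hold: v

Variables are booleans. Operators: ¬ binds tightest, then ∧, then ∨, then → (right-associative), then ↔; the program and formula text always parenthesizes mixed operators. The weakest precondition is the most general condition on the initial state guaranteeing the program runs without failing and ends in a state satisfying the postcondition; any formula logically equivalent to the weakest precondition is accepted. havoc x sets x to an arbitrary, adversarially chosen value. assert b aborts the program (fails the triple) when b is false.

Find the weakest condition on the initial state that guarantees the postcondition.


Working backward. After the program, v must hold.
Then branch requires v; else branch requires ((v → (¬e)) → v) ∧ ((¬(v → (¬e))) → (¬ok)).
Before the if: ((b ↔ (¬v)) → v) ∧ ((¬(b ↔ (¬v))) → (((v → (¬e)) → v) ∧ ((¬(v → (¬e))) → (¬ok))))
Before havoc b: ((¬v) → v) ∧ (v → (((v → (¬e)) → v) ∧ ((¬(v → (¬e))) → (¬ok)))) ∧ ((¬v) → (((v → (¬e)) → v) ∧ ((¬(v → (¬e))) → (¬ok))))
Then branch requires e ∧ ((¬v) → v) ∧ (v → (((v → (¬e)) → v) ∧ ((¬(v → (¬e))) → (¬ok)))) ∧ ((¬v) → (((v → (¬e)) → v) ∧ ((¬(v → (¬e))) → (¬ok)))); else branch requires (¬v) ∧ ((¬v) → v) ∧ (v → (((v → (¬e)) → v) ∧ ((¬(v → (¬e))) → (¬ok)))) ∧ ((¬v) → (((v → (¬e)) → v) ∧ ((¬(v → (¬e))) → (¬ok)))).
Before the if: e ∧ ((¬v) → v) ∧ (v → (((v → (¬e)) → v) ∧ ((¬(v → (¬e))) → (¬ok)))) ∧ ((¬v) → (((v → (¬e)) → v) ∧ ((¬(v → (¬e))) → (¬ok))))
Answer: WP = e ∧ ((¬v) → v) ∧ (v → (((v → (¬e)) → v) ∧ ((¬(v → (¬e))) → (¬ok)))) ∧ ((¬v) → (((v → (¬e)) → v) ∧ ((¬(v → (¬e))) → (¬ok))))


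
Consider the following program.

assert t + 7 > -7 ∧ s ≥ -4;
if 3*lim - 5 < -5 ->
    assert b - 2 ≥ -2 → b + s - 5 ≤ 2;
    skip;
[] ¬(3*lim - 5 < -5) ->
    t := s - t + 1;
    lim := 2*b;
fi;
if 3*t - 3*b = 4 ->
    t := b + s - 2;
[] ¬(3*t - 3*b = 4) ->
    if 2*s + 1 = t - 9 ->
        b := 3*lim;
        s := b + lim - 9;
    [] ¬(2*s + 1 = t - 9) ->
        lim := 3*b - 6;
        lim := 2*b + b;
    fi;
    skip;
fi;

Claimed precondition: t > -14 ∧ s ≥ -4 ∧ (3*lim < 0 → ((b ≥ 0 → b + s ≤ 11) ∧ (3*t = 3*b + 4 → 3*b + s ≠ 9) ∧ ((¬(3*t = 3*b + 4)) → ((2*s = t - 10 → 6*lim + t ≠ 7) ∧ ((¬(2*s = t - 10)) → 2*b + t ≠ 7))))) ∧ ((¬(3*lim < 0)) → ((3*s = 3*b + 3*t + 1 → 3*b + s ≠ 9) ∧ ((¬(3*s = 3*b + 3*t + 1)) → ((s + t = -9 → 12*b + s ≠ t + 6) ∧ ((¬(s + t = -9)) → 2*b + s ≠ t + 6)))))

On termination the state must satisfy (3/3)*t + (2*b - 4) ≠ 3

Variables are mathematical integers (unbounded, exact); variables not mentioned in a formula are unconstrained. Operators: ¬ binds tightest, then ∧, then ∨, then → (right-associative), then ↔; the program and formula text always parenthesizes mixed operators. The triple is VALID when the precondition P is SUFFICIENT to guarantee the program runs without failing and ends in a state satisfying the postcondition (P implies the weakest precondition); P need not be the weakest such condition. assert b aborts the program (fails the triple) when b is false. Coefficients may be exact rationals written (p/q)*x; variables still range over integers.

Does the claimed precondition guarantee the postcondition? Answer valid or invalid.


Working backward. After the program, the postcondition (3/3)*t + (2*b - 4) ≠ 3 must hold; in canonical form it is 2*b + t ≠ 7.
Then branch requires 3*b + s ≠ 9; else branch requires (2*s = t - 10 → 6*lim + t ≠ 7) ∧ ((¬(2*s = t - 10)) → 2*b + t ≠ 7).
Before the if: (3*t = 3*b + 4 → 3*b + s ≠ 9) ∧ ((¬(3*t = 3*b + 4)) → ((2*s = t - 10 → 6*lim + t ≠ 7) ∧ ((¬(2*s = t - 10)) → 2*b + t ≠ 7)))
Then branch requires (b ≥ 0 → b + s ≤ 7) ∧ (3*t = 3*b + 4 → 3*b + s ≠ 9) ∧ ((¬(3*t = 3*b + 4)) → ((2*s = t - 10 → 6*lim + t ≠ 7) ∧ ((¬(2*s = t - 10)) → 2*b + t ≠ 7))); else branch requires (3*s = 3*b + 3*t + 1 → 3*b + s ≠ 9) ∧ ((¬(3*s = 3*b + 3*t + 1)) → ((s + t = -9 → 12*b + s ≠ t + 6) ∧ ((¬(s + t = -9)) → 2*b + s ≠ t + 6))).
Before the if: (3*lim < 0 → ((b ≥ 0 → b + s ≤ 7) ∧ (3*t = 3*b + 4 → 3*b + s ≠ 9) ∧ ((¬(3*t = 3*b + 4)) → ((2*s = t - 10 → 6*lim + t ≠ 7) ∧ ((¬(2*s = t - 10)) → 2*b + t ≠ 7))))) ∧ ((¬(3*lim < 0)) → ((3*s = 3*b + 3*t + 1 → 3*b + s ≠ 9) ∧ ((¬(3*s = 3*b + 3*t + 1)) → ((s + t = -9 → 12*b + s ≠ t + 6) ∧ ((¬(s + t = -9)) → 2*b + s ≠ t + 6)))))
Before assert t + 7 > -7 ∧ s ≥ -4: t > -14 ∧ s ≥ -4 ∧ (3*lim < 0 → ((b ≥ 0 → b + s ≤ 7) ∧ (3*t = 3*b + 4 → 3*b + s ≠ 9) ∧ ((¬(3*t = 3*b + 4)) → ((2*s = t - 10 → 6*lim + t ≠ 7) ∧ ((¬(2*s = t - 10)) → 2*b + t ≠ 7))))) ∧ ((¬(3*lim < 0)) → ((3*s = 3*b + 3*t + 1 → 3*b + s ≠ 9) ∧ ((¬(3*s = 3*b + 3*t + 1)) → ((s + t = -9 → 12*b + s ≠ t + 6) ∧ ((¬(s + t = -9)) → 2*b + s ≠ t + 6)))))
The weakest precondition is t > -14 ∧ s ≥ -4 ∧ (3*lim < 0 → ((b ≥ 0 → b + s ≤ 7) ∧ (3*t = 3*b + 4 → 3*b + s ≠ 9) ∧ ((¬(3*t = 3*b + 4)) → ((2*s = t - 10 → 6*lim + t ≠ 7) ∧ ((¬(2*s = t - 10)) → 2*b + t ≠ 7))))) ∧ ((¬(3*lim < 0)) → ((3*s = 3*b + 3*t + 1 → 3*b + s ≠ 9) ∧ ((¬(3*s = 3*b + 3*t + 1)) → ((s + t = -9 → 12*b + s ≠ t + 6) ∧ ((¬(s + t = -9)) → 2*b + s ≠ t + 6))))).
Check whether t > -14 ∧ s ≥ -4 ∧ (3*lim < 0 → ((b ≥ 0 → b + s ≤ 11) ∧ (3*t = 3*b + 4 → 3*b + s ≠ 9) ∧ ((¬(3*t = 3*b + 4)) → ((2*s = t - 10 → 6*lim + t ≠ 7) ∧ ((¬(2*s = t - 10)) → 2*b + t ≠ 7))))) ∧ ((¬(3*lim < 0)) → ((3*s = 3*b + 3*t + 1 → 3*b + s ≠ 9) ∧ ((¬(3*s = 3*b + 3*t + 1)) → ((s + t = -9 → 12*b + s ≠ t + 6) ∧ ((¬(s + t = -9)) → 2*b + s ≠ t + 6))))) implies it.
Countermodel: at the initial state b = 0, lim = -1, s = 8, t = 6, the precondition holds but the weakest precondition fails.
Answer: invalid


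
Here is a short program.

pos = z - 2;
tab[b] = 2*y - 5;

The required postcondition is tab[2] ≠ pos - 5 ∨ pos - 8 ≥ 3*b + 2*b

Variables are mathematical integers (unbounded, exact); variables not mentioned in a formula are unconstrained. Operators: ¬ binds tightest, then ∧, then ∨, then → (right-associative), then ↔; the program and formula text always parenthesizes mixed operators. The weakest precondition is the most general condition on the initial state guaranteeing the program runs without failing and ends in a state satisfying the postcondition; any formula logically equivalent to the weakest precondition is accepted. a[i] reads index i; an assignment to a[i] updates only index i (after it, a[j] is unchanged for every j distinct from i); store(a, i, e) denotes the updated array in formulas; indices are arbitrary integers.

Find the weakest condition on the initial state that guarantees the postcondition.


Working backward. After the program, the postcondition tab[2] ≠ pos - 5 ∨ pos - 8 ≥ 3*b + 2*b must hold; in canonical form it is tab[2] ≠ pos - 5 ∨ pos ≥ 5*b + 8.
Before tab[b] := 2*y - 5: store(tab, b, 2*y - 5)[2] ≠ pos - 5 ∨ pos ≥ 5*b + 8
Before pos := z - 2: store(tab, b, 2*y - 5)[2] ≠ z - 7 ∨ z ≥ 5*b + 10
Answer: WP = store(tab, b, 2*y - 5)[2] ≠ z - 7 ∨ z ≥ 5*b + 10


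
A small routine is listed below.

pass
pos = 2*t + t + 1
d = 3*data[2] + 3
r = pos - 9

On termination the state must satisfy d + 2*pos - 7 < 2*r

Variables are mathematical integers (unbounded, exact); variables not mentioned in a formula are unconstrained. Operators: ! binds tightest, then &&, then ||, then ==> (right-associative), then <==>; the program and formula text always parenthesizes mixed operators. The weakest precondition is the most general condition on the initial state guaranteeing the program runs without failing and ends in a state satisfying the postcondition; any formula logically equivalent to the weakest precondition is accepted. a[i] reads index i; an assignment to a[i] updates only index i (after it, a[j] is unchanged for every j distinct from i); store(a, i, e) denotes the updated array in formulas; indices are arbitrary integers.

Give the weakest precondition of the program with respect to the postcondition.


Working backward. After the program, the postcondition d + 2*pos - 7 < 2*r must hold; in canonical form it is d + 2*pos < 2*r + 7.
Before r := pos - 9: d < -11
Before d := 3*data[2] + 3: 3*data[2] < -14
Before pos := 2*t + t + 1: 3*data[2] < -14
Before skip: 3*data[2] < -14
Answer: WP = 3*data[2] < -14


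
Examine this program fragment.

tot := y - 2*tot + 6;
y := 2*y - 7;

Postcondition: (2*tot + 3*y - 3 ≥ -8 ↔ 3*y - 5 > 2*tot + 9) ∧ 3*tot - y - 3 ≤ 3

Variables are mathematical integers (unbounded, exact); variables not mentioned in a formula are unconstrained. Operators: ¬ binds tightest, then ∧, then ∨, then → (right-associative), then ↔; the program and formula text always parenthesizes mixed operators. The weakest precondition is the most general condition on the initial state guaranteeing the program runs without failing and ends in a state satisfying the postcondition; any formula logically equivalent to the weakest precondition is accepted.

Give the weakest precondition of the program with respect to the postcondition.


Working backward. After the program, the postcondition (2*tot + 3*y - 3 ≥ -8 ↔ 3*y - 5 > 2*tot + 9) ∧ 3*tot - y - 3 ≤ 3 must hold; in canonical form it is (2*tot + 3*y ≥ -5 ↔ 3*y > 2*tot + 14) ∧ 3*tot ≤ y + 6.
Before y := 2*y - 7: (2*tot + 6*y ≥ 16 ↔ 6*y > 2*tot + 35) ∧ 3*tot ≤ 2*y - 1
Before tot := y - 2*tot + 6: (8*y ≥ 4*tot + 4 ↔ 4*tot + 4*y > 47) ∧ y ≤ 6*tot - 19
Answer: WP = (8*y ≥ 4*tot + 4 ↔ 4*tot + 4*y > 47) ∧ y ≤ 6*tot - 19


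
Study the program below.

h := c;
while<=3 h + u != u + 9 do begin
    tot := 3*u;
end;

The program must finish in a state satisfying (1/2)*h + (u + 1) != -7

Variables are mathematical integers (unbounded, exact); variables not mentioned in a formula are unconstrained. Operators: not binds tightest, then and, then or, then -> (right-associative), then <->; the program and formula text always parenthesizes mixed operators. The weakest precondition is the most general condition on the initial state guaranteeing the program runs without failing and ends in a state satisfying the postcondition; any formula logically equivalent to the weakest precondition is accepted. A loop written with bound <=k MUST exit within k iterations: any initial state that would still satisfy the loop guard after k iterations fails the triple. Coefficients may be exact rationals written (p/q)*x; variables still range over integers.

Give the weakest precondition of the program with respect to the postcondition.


Working backward. After the program, the postcondition (1/2)*h + (u + 1) != -7 must hold; in canonical form it is (1/2)*h + u != -8.
Before the loop (bound <=3), unroll the exhaustion recursion (WP_0 = exit-now case; WP_j = one more guarded iteration, up to j = 3):
  WP_0: (not (h != 9)) and (1/2)*h + u != -8
  WP_1: (h != 9 -> ((not (h != 9)) and (1/2)*h + u != -8)) and ((not (h != 9)) -> (1/2)*h + u != -8)
  WP_2: (h != 9 -> ((h != 9 -> ((not (h != 9)) and (1/2)*h + u != -8)) and ((not (h != 9)) -> (1/2)*h + u != -8))) and ((not (h != 9)) -> (1/2)*h + u != -8)
  WP_3: (h != 9 -> ((h != 9 -> ((h != 9 -> ((not (h != 9)) and (1/2)*h + u != -8)) and ((not (h != 9)) -> (1/2)*h + u != -8))) and ((not (h != 9)) -> (1/2)*h + u != -8))) and ((not (h != 9)) -> (1/2)*h + u != -8)
So before the loop: (h != 9 -> ((h != 9 -> ((h != 9 -> ((not (h != 9)) and (1/2)*h + u != -8)) and ((not (h != 9)) -> (1/2)*h + u != -8))) and ((not (h != 9)) -> (1/2)*h + u != -8))) and ((not (h != 9)) -> (1/2)*h + u != -8)
Before h := c: (c != 9 -> ((c != 9 -> ((c != 9 -> ((not (c != 9)) and (1/2)*c + u != -8)) and ((not (c != 9)) -> (1/2)*c + u != -8))) and ((not (c != 9)) -> (1/2)*c + u != -8))) and ((not (c != 9)) -> (1/2)*c + u != -8)
Answer: WP = (c != 9 -> ((c != 9 -> ((c != 9 -> ((not (c != 9)) and (1/2)*c + u != -8)) and ((not (c != 9)) -> (1/2)*c + u != -8))) and ((not (c != 9)) -> (1/2)*c + u != -8))) and ((not (c != 9)) -> (1/2)*c + u != -8)


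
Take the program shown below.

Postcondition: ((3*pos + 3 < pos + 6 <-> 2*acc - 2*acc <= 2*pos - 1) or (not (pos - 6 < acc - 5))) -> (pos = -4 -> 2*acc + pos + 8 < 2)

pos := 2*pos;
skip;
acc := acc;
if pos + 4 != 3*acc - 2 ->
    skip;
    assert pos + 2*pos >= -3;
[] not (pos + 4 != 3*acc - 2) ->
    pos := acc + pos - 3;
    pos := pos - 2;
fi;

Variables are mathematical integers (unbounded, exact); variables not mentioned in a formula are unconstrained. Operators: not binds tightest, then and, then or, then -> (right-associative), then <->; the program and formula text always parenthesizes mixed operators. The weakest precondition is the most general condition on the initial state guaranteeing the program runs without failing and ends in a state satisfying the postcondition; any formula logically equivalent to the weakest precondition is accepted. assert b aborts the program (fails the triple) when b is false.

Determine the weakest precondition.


Working backward. After the program, the postcondition ((3*pos + 3 < pos + 6 <-> 2*acc - 2*acc <= 2*pos - 1) or (not (pos - 6 < acc - 5))) -> (pos = -4 -> 2*acc + pos + 8 < 2) must hold; in canonical form it is ((2*pos < 3 <-> 2*pos >= 1) or (not (pos < acc + 1))) -> (pos = -4 -> 2*acc + pos < -6).
Then branch requires 3*pos >= -3 and (((2*pos < 3 <-> 2*pos >= 1) or (not (pos < acc + 1))) -> (pos = -4 -> 2*acc + pos < -6)); else branch requires ((2*acc + 2*pos < 13 <-> 2*acc + 2*pos >= 11) or (not (pos < 6))) -> (acc + pos = 1 -> 3*acc + pos < -1).
Before the if: (pos != 3*acc - 6 -> (3*pos >= -3 and (((2*pos < 3 <-> 2*pos >= 1) or (not (pos < acc + 1))) -> (pos = -4 -> 2*acc + pos < -6)))) and ((not (pos != 3*acc - 6)) -> (((2*acc + 2*pos < 13 <-> 2*acc + 2*pos >= 11) or (not (pos < 6))) -> (acc + pos = 1 -> 3*acc + pos < -1)))
Before acc := acc: (pos != 3*acc - 6 -> (3*pos >= -3 and (((2*pos < 3 <-> 2*pos >= 1) or (not (pos < acc + 1))) -> (pos = -4 -> 2*acc + pos < -6)))) and ((not (pos != 3*acc - 6)) -> (((2*acc + 2*pos < 13 <-> 2*acc + 2*pos >= 11) or (not (pos < 6))) -> (acc + pos = 1 -> 3*acc + pos < -1)))
Before skip: (pos != 3*acc - 6 -> (3*pos >= -3 and (((2*pos < 3 <-> 2*pos >= 1) or (not (pos < acc + 1))) -> (pos = -4 -> 2*acc + pos < -6)))) and ((not (pos != 3*acc - 6)) -> (((2*acc + 2*pos < 13 <-> 2*acc + 2*pos >= 11) or (not (pos < 6))) -> (acc + pos = 1 -> 3*acc + pos < -1)))
Before pos := 2*pos: (2*pos != 3*acc - 6 -> (6*pos >= -3 and (((4*pos < 3 <-> 4*pos >= 1) or (not (2*pos < acc + 1))) -> (2*pos = -4 -> 2*acc + 2*pos < -6)))) and ((not (2*pos != 3*acc - 6)) -> (((2*acc + 4*pos < 13 <-> 2*acc + 4*pos >= 11) or (not (2*pos < 6))) -> (acc + 2*pos = 1 -> 3*acc + 2*pos < -1)))
Answer: WP = (2*pos != 3*acc - 6 -> (6*pos >= -3 and (((4*pos < 3 <-> 4*pos >= 1) or (not (2*pos < acc + 1))) -> (2*pos = -4 -> 2*acc + 2*pos < -6)))) and ((not (2*pos != 3*acc - 6)) -> (((2*acc + 4*pos < 13 <-> 2*acc + 4*pos >= 11) or (not (2*pos < 6))) -> (acc + 2*pos = 1 -> 3*acc + 2*pos < -1)))


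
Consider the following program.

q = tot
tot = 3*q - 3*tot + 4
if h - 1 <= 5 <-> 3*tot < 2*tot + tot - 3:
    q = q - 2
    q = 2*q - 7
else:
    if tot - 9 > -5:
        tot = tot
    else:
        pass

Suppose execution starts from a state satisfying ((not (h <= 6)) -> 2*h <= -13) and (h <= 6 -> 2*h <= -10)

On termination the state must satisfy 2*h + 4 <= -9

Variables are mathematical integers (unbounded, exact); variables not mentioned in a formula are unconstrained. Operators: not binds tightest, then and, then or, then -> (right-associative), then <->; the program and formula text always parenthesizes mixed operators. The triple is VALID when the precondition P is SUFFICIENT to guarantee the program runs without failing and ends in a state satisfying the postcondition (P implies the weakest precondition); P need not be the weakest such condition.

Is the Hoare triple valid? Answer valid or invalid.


Working backward. After the program, the postcondition 2*h + 4 <= -9 must hold; in canonical form it is 2*h <= -13.
Then branch requires 2*h <= -13; else branch requires (tot > 4 -> 2*h <= -13) and ((not (tot > 4)) -> 2*h <= -13).
Before the if: ((not (h <= 6)) -> 2*h <= -13) and (h <= 6 -> ((tot > 4 -> 2*h <= -13) and ((not (tot > 4)) -> 2*h <= -13)))
Before tot := 3*q - 3*tot + 4: ((not (h <= 6)) -> 2*h <= -13) and (h <= 6 -> ((3*q > 3*tot -> 2*h <= -13) and ((not (3*q > 3*tot)) -> 2*h <= -13)))
Before q := tot: ((not (h <= 6)) -> 2*h <= -13) and (h <= 6 -> 2*h <= -13)
The weakest precondition is ((not (h <= 6)) -> 2*h <= -13) and (h <= 6 -> 2*h <= -13).
Check whether ((not (h <= 6)) -> 2*h <= -13) and (h <= 6 -> 2*h <= -10) implies it.
Countermodel: at the initial state h = -6, the precondition holds but the weakest precondition fails.
Answer: invalid


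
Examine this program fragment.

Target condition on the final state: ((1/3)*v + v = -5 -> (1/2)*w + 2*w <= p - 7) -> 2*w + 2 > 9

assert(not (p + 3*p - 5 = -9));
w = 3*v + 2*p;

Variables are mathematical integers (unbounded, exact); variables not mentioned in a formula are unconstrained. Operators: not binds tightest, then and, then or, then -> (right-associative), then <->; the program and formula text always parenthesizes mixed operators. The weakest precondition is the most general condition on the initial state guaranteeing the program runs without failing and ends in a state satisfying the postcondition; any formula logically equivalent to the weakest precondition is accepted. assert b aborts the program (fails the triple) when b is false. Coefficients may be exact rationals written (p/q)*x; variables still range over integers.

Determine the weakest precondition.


Working backward. After the program, the postcondition ((1/3)*v + v = -5 -> (1/2)*w + 2*w <= p - 7) -> 2*w + 2 > 9 must hold; in canonical form it is ((4/3)*v = -5 -> (5/2)*w <= p - 7) -> 2*w > 7.
Before w := 3*v + 2*p: ((4/3)*v = -5 -> 4*p + (15/2)*v <= -7) -> 4*p + 6*v > 7
Before assert not (p + 3*p - 5 = -9): (not (4*p = -4)) and (((4/3)*v = -5 -> 4*p + (15/2)*v <= -7) -> 4*p + 6*v > 7)
Answer: WP = (not (4*p = -4)) and (((4/3)*v = -5 -> 4*p + (15/2)*v <= -7) -> 4*p + 6*v > 7)


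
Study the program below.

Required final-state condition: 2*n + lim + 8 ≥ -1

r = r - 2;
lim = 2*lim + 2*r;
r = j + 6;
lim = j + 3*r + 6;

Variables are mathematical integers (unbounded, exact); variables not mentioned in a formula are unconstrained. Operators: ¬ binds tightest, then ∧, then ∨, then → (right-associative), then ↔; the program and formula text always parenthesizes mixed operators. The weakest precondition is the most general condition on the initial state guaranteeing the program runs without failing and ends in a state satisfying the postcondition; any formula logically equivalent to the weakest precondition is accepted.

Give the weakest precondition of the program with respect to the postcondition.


Working backward. After the program, the postcondition 2*n + lim + 8 ≥ -1 must hold; in canonical form it is lim + 2*n ≥ -9.
Before lim := j + 3*r + 6: j + 2*n + 3*r ≥ -15
Before r := j + 6: 4*j + 2*n ≥ -33
Before lim := 2*lim + 2*r: 4*j + 2*n ≥ -33
Before r := r - 2: 4*j + 2*n ≥ -33
Answer: WP = 4*j + 2*n ≥ -33


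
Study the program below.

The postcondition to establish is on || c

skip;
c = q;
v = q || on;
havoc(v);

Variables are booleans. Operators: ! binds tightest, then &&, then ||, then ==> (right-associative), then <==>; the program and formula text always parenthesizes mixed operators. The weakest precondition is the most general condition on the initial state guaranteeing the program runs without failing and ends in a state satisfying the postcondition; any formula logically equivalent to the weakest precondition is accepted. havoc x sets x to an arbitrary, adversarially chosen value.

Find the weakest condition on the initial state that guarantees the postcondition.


Working backward. After the program, on || c must hold.
Before havoc v: on || c
Before v := q || on: on || c
Before c := q: on || q
Before skip: on || q
Answer: WP = on || q


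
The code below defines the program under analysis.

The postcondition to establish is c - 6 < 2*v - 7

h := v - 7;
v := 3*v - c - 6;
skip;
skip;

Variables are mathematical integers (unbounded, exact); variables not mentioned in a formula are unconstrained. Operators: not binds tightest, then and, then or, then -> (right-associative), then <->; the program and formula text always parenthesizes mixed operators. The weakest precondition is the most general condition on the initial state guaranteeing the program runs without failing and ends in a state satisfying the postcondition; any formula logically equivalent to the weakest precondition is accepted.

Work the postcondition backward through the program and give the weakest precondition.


Working backward. After the program, the postcondition c - 6 < 2*v - 7 must hold; in canonical form it is c < 2*v - 1.
Before skip: c < 2*v - 1
Before skip: c < 2*v - 1
Before v := 3*v - c - 6: 3*c < 6*v - 13
Before h := v - 7: 3*c < 6*v - 13
Answer: WP = 3*c < 6*v - 13


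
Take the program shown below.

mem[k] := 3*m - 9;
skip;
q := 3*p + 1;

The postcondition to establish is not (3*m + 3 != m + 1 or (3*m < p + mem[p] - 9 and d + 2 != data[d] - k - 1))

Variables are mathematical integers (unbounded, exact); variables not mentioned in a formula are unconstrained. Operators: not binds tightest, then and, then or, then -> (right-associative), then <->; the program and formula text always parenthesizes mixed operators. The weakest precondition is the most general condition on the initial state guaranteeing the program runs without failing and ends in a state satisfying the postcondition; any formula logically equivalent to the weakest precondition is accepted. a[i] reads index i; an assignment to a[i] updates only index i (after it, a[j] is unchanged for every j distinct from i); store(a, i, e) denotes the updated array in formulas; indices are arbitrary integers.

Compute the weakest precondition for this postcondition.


Working backward. After the program, the postcondition not (3*m + 3 != m + 1 or (3*m < p + mem[p] - 9 and d + 2 != data[d] - k - 1)) must hold; in canonical form it is not (2*m != -2 or (3*m < mem[p] + p - 9 and d + k != data[d] - 3)).
Before q := 3*p + 1: not (2*m != -2 or (3*m < mem[p] + p - 9 and d + k != data[d] - 3))
Before skip: not (2*m != -2 or (3*m < mem[p] + p - 9 and d + k != data[d] - 3))
Before mem[k] := 3*m - 9: not (2*m != -2 or (3*m < store(mem, k, 3*m - 9)[p] + p - 9 and d + k != data[d] - 3))
Answer: WP = not (2*m != -2 or (3*m < store(mem, k, 3*m - 9)[p] + p - 9 and d + k != data[d] - 3))


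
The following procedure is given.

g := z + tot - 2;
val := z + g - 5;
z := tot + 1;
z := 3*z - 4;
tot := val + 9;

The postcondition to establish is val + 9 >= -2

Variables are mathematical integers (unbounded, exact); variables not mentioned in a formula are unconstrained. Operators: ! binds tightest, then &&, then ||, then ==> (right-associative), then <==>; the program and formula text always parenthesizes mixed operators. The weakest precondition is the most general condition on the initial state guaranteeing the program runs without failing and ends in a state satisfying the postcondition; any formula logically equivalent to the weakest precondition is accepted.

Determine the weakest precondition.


Working backward. After the program, the postcondition val + 9 >= -2 must hold; in canonical form it is val >= -11.
Before tot := val + 9: val >= -11
Before z := 3*z - 4: val >= -11
Before z := tot + 1: val >= -11
Before val := z + g - 5: g + z >= -6
Before g := z + tot - 2: tot + 2*z >= -4
Answer: WP = tot + 2*z >= -4


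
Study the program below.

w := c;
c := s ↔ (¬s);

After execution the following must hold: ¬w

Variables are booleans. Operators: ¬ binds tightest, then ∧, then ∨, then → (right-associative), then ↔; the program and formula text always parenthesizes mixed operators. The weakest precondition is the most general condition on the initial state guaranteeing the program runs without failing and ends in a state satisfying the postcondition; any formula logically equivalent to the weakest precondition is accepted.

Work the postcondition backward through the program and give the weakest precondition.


Working backward. After the program, ¬w must hold.
Before c := s ↔ (¬s): ¬w
Before w := c: ¬c
Answer: WP = ¬c


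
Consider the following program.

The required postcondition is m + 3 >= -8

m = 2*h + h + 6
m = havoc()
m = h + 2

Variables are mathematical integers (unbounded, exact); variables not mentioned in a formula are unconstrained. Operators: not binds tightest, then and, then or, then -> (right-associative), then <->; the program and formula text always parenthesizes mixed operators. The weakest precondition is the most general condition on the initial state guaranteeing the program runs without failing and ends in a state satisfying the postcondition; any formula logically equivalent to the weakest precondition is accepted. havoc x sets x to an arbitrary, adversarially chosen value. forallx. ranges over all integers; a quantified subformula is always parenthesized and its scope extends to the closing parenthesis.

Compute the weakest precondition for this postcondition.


Working backward. After the program, the postcondition m + 3 >= -8 must hold; in canonical form it is m >= -11.
Before m := h + 2: h >= -13
Before havoc m: h >= -13
Before m := 2*h + h + 6: h >= -13
Answer: WP = h >= -13


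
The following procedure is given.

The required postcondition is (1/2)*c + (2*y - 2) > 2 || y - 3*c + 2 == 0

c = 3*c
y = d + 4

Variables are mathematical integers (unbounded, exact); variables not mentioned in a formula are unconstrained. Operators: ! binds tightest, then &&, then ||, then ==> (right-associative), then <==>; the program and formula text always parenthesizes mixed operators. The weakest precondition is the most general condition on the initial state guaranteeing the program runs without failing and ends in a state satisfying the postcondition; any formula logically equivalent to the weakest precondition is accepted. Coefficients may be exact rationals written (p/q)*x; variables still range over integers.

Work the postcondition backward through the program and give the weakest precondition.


Working backward. After the program, the postcondition (1/2)*c + (2*y - 2) > 2 || y - 3*c + 2 == 0 must hold; in canonical form it is (1/2)*c + 2*y > 4 || y == 3*c - 2.
Before y := d + 4: (1/2)*c + 2*d > -4 || d == 3*c - 6
Before c := 3*c: (3/2)*c + 2*d > -4 || d == 9*c - 6
Answer: WP = (3/2)*c + 2*d > -4 || d == 9*c - 6
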